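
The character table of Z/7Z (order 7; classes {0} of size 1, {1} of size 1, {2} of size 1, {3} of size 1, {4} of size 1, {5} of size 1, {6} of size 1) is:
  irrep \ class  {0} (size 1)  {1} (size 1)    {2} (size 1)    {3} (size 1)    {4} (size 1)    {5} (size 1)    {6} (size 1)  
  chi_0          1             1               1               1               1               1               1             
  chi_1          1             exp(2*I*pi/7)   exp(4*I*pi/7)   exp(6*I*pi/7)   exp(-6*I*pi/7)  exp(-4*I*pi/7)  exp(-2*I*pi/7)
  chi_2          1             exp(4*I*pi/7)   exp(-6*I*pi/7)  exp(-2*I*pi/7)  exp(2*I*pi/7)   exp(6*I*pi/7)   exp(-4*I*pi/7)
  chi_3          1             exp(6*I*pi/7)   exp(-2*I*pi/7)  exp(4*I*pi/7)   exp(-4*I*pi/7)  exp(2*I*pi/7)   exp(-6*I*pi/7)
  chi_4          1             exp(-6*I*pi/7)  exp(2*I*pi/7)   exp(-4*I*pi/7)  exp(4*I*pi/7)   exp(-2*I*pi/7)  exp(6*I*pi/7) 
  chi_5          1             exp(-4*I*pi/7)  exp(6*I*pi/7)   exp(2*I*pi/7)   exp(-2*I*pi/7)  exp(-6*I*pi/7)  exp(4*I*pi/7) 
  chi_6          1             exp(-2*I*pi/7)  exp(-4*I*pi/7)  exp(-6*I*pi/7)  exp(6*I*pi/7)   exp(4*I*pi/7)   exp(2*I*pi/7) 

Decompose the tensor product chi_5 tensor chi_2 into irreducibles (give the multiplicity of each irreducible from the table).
chi_5 tensor chi_2 = chi_0 (all other irreducibles have multiplicity 0).

Justification: The character of a tensor product is the pointwise product (chi_5 * chi_2)(C) = chi_5(C) * chi_2(C):
  {0}: (1)*(1), {1}: (exp(-4*I*pi/7))*(exp(4*I*pi/7)), {2}: (exp(6*I*pi/7))*(exp(-6*I*pi/7)), {3}: (exp(2*I*pi/7))*(exp(-2*I*pi/7)), {4}: (exp(-2*I*pi/7))*(exp(2*I*pi/7)), {5}: (exp(-6*I*pi/7))*(exp(6*I*pi/7)), {6}: (exp(4*I*pi/7))*(exp(-4*I*pi/7))
so (chi_5 * chi_2) takes values
  {0} -> 1, {1} -> 1, {2} -> 1, {3} -> 1, {4} -> 1, {5} -> 1, {6} -> 1.
Now take the inner product of this character with each irreducible chi from the table, <chi_5*chi_2, chi> = (1/7) sum_C |C| (chi_5*chi_2)(C) conj(chi(C)):
  <chi_5*chi_2, chi_0> = (1/7)[1*(1)*conj(1) + 1*(1)*conj(1) + 1*(1)*conj(1) + 1*(1)*conj(1) + 1*(1)*conj(1) + 1*(1)*conj(1) + 1*(1)*conj(1)]
      = (1/7)[(1) + (1) + (1) + (1) + (1) + (1) + (1)] = 7/7 = 1
  <chi_5*chi_2, chi_1> = (1/7)[1*(1)*conj(1) + 1*(1)*conj(exp(2*I*pi/7)) + 1*(1)*conj(exp(4*I*pi/7)) + 1*(1)*conj(exp(6*I*pi/7)) + 1*(1)*conj(exp(-6*I*pi/7)) + 1*(1)*conj(exp(-4*I*pi/7)) + 1*(1)*conj(exp(-2*I*pi/7))]
      = (1/7)[(1) + (exp(-2*I*pi/7)) + (exp(-4*I*pi/7)) + (exp(-6*I*pi/7)) + (exp(6*I*pi/7)) + (exp(4*I*pi/7)) + (exp(2*I*pi/7))] = 0/7 = 0
  <chi_5*chi_2, chi_2> = (1/7)[1*(1)*conj(1) + 1*(1)*conj(exp(4*I*pi/7)) + 1*(1)*conj(exp(-6*I*pi/7)) + 1*(1)*conj(exp(-2*I*pi/7)) + 1*(1)*conj(exp(2*I*pi/7)) + 1*(1)*conj(exp(6*I*pi/7)) + 1*(1)*conj(exp(-4*I*pi/7))]
      = (1/7)[(1) + (exp(-4*I*pi/7)) + (exp(6*I*pi/7)) + (exp(2*I*pi/7)) + (exp(-2*I*pi/7)) + (exp(-6*I*pi/7)) + (exp(4*I*pi/7))] = 0/7 = 0
  <chi_5*chi_2, chi_3> = (1/7)[1*(1)*conj(1) + 1*(1)*conj(exp(6*I*pi/7)) + 1*(1)*conj(exp(-2*I*pi/7)) + 1*(1)*conj(exp(4*I*pi/7)) + 1*(1)*conj(exp(-4*I*pi/7)) + 1*(1)*conj(exp(2*I*pi/7)) + 1*(1)*conj(exp(-6*I*pi/7))]
      = (1/7)[(1) + (exp(-6*I*pi/7)) + (exp(2*I*pi/7)) + (exp(-4*I*pi/7)) + (exp(4*I*pi/7)) + (exp(-2*I*pi/7)) + (exp(6*I*pi/7))] = 0/7 = 0
  <chi_5*chi_2, chi_4> = (1/7)[1*(1)*conj(1) + 1*(1)*conj(exp(-6*I*pi/7)) + 1*(1)*conj(exp(2*I*pi/7)) + 1*(1)*conj(exp(-4*I*pi/7)) + 1*(1)*conj(exp(4*I*pi/7)) + 1*(1)*conj(exp(-2*I*pi/7)) + 1*(1)*conj(exp(6*I*pi/7))]
      = (1/7)[(1) + (exp(6*I*pi/7)) + (exp(-2*I*pi/7)) + (exp(4*I*pi/7)) + (exp(-4*I*pi/7)) + (exp(2*I*pi/7)) + (exp(-6*I*pi/7))] = 0/7 = 0
  <chi_5*chi_2, chi_5> = (1/7)[1*(1)*conj(1) + 1*(1)*conj(exp(-4*I*pi/7)) + 1*(1)*conj(exp(6*I*pi/7)) + 1*(1)*conj(exp(2*I*pi/7)) + 1*(1)*conj(exp(-2*I*pi/7)) + 1*(1)*conj(exp(-6*I*pi/7)) + 1*(1)*conj(exp(4*I*pi/7))]
      = (1/7)[(1) + (exp(4*I*pi/7)) + (exp(-6*I*pi/7)) + (exp(-2*I*pi/7)) + (exp(2*I*pi/7)) + (exp(6*I*pi/7)) + (exp(-4*I*pi/7))] = 0/7 = 0
  <chi_5*chi_2, chi_6> = (1/7)[1*(1)*conj(1) + 1*(1)*conj(exp(-2*I*pi/7)) + 1*(1)*conj(exp(-4*I*pi/7)) + 1*(1)*conj(exp(-6*I*pi/7)) + 1*(1)*conj(exp(6*I*pi/7)) + 1*(1)*conj(exp(4*I*pi/7)) + 1*(1)*conj(exp(2*I*pi/7))]
      = (1/7)[(1) + (exp(2*I*pi/7)) + (exp(4*I*pi/7)) + (exp(6*I*pi/7)) + (exp(-6*I*pi/7)) + (exp(-4*I*pi/7)) + (exp(-2*I*pi/7))] = 0/7 = 0
(Exp terms are combined using exp(i*s)*conj(exp(i*t)) = exp(i*(s-t)), and sums of them are collapsed using the identity that for every m > 1 the m distinct m-th roots of unity sum to 0, e.g. 1 + exp(2*I*pi/3) + exp(-2*I*pi/3) = 0.)
Hence the multiplicities are chi_0: 1. Dimension check: dim(chi_5)*dim(chi_2) = 1*1 = 1 and sum (mult * dim) = 1*1 = 1.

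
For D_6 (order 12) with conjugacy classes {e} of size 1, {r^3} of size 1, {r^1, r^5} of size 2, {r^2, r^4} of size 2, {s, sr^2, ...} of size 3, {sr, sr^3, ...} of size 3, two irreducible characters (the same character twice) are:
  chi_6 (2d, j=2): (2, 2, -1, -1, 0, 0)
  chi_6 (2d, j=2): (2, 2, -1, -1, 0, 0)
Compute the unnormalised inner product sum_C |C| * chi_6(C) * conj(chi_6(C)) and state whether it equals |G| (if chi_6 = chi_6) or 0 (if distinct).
Sum = 12 = |G| = 12; so <chi_6, chi_6> = 1 (norm-1 confirms irreducibility).

Solution. Compute term by term over conjugacy classes (|C| * chi_6(C) * conj(chi_6(C))):
  1*(2)*conj(2) + 1*(2)*conj(2) + 2*(-1)*conj(-1) + 2*(-1)*conj(-1) + 3*(0)*conj(0) + 3*(0)*conj(0)
  = (4) + (4) + (2) + (2) + (0) + (0)
  = 12.
Dividing by |G| = 12 gives 12/12 = 1, matching the row-orthogonality relation <chi_6, chi_6> = [chi_6 = chi_6].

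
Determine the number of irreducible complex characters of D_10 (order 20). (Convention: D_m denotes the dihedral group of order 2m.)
8

Details: The number of irreducible complex representations of a finite group equals its number of conjugacy classes. D_10 has 8 conjugacy classes (n/2 + 3 for n even), so D_10 (order 20) has exactly 8 irreducible complex representations.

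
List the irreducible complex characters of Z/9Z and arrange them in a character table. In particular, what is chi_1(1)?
Character table of Z/9Z (irreps indexed chi_0,...,chi_8 with chi_k(m) = zeta_9^(k*m), zeta_9 = exp(2*pi*i/9)):
  irrep \ class  {0} (size 1)  {1} (size 1)    {2} (size 1)    {3} (size 1)    {4} (size 1)    {5} (size 1)    {6} (size 1)    {7} (size 1)    {8} (size 1)  
  chi_0          1             1               1               1               1               1               1               1               1             
  chi_1          1             exp(2*I*pi/9)   exp(4*I*pi/9)   exp(2*I*pi/3)   exp(8*I*pi/9)   exp(-8*I*pi/9)  exp(-2*I*pi/3)  exp(-4*I*pi/9)  exp(-2*I*pi/9)
  chi_2          1             exp(4*I*pi/9)   exp(8*I*pi/9)   exp(-2*I*pi/3)  exp(-2*I*pi/9)  exp(2*I*pi/9)   exp(2*I*pi/3)   exp(-8*I*pi/9)  exp(-4*I*pi/9)
  chi_3          1             exp(2*I*pi/3)   exp(-2*I*pi/3)  1               exp(2*I*pi/3)   exp(-2*I*pi/3)  1               exp(2*I*pi/3)   exp(-2*I*pi/3)
  chi_4          1             exp(8*I*pi/9)   exp(-2*I*pi/9)  exp(2*I*pi/3)   exp(-4*I*pi/9)  exp(4*I*pi/9)   exp(-2*I*pi/3)  exp(2*I*pi/9)   exp(-8*I*pi/9)
  chi_5          1             exp(-8*I*pi/9)  exp(2*I*pi/9)   exp(-2*I*pi/3)  exp(4*I*pi/9)   exp(-4*I*pi/9)  exp(2*I*pi/3)   exp(-2*I*pi/9)  exp(8*I*pi/9) 
  chi_6          1             exp(-2*I*pi/3)  exp(2*I*pi/3)   1               exp(-2*I*pi/3)  exp(2*I*pi/3)   1               exp(-2*I*pi/3)  exp(2*I*pi/3) 
  chi_7          1             exp(-4*I*pi/9)  exp(-8*I*pi/9)  exp(2*I*pi/3)   exp(2*I*pi/9)   exp(-2*I*pi/9)  exp(-2*I*pi/3)  exp(8*I*pi/9)   exp(4*I*pi/9) 
  chi_8          1             exp(-2*I*pi/9)  exp(-4*I*pi/9)  exp(-2*I*pi/3)  exp(-8*I*pi/9)  exp(8*I*pi/9)   exp(2*I*pi/3)   exp(4*I*pi/9)   exp(2*I*pi/9) 

Spot check: chi_1(1) = zeta_9^(1*1) = zeta_9^1 = exp(2*I*pi/9).

Justification: Z/9Z is abelian, so all 9 irreducible complex representations are 1-dimensional. They are given by chi_k(m) = zeta_9^(k*m) for k = 0,...,8. Row orthogonality: sum_m chi_k(m) conj(chi_l(m)) = 9 * [k = l].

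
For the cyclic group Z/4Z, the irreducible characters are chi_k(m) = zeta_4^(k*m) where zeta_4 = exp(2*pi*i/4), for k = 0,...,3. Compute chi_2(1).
chi_2(1) = zeta_4^2 = -1

Solution. chi_2(1) = zeta_4^(2*1) = zeta_4^2. Since zeta_4^4 = 1, this equals zeta_4^2 = exp(2*pi*i*2/4) = -1.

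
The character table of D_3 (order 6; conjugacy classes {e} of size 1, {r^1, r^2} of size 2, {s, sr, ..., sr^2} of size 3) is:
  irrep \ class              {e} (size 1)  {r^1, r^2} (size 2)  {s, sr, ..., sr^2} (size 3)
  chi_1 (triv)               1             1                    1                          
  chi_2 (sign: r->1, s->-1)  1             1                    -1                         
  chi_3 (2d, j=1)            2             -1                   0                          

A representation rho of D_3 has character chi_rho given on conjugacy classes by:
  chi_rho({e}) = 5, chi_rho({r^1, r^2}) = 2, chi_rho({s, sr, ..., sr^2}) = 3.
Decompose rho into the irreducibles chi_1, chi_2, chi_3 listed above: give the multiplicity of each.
Multiplicities: chi_1: 3, chi_2: 0, chi_3: 1.

Solution. Use <chi_rho, chi> = (1/|G|) sum_C |C| * chi_rho(C) * conj(chi(C)) with |G| = 6 for each irreducible chi in the table:
  <chi_rho, chi_1> = (1/6)[1*(5)*conj(1) + 2*(2)*conj(1) + 3*(3)*conj(1)]
      = (1/6)[(5) + (4) + (9)] = 18/6 = 3
  <chi_rho, chi_2> = (1/6)[1*(5)*conj(1) + 2*(2)*conj(1) + 3*(3)*conj(-1)]
      = (1/6)[(5) + (4) + (-9)] = 0/6 = 0
  <chi_rho, chi_3> = (1/6)[1*(5)*conj(2) + 2*(2)*conj(-1) + 3*(3)*conj(0)]
      = (1/6)[(10) + (-4) + (0)] = 6/6 = 1
Dimension check: dim(rho) = sum (mult * dim) = 3*1 + 0*1 + 1*2 = 5 = chi_rho(e) = 5.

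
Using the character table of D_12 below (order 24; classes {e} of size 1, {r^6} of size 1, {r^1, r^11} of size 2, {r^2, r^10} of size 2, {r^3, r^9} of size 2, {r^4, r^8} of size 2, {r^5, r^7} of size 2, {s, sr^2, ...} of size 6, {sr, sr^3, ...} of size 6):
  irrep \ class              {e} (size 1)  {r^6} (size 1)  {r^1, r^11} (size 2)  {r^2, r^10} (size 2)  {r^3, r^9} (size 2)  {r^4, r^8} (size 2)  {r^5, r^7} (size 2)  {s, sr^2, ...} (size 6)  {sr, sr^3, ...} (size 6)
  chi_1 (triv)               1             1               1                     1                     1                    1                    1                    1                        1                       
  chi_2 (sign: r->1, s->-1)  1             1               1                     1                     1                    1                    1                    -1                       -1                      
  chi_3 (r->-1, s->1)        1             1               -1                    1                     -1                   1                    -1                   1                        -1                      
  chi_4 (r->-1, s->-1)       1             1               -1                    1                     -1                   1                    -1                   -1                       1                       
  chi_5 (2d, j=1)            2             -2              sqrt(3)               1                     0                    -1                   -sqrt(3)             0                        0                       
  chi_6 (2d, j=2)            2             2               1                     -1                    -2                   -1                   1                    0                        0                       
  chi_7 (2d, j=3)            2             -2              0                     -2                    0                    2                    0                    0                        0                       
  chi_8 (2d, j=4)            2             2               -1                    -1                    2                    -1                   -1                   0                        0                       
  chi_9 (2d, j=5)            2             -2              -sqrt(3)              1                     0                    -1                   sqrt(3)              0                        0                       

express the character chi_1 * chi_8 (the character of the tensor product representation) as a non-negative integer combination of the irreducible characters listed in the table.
chi_1 tensor chi_8 = chi_8 (all other irreducibles have multiplicity 0).

Argument: The character of a tensor product is the pointwise product (chi_1 * chi_8)(C) = chi_1(C) * chi_8(C):
  {e}: (1)*(2), {r^6}: (1)*(2), {r^1, r^11}: (1)*(-1), {r^2, r^10}: (1)*(-1), {r^3, r^9}: (1)*(2), {r^4, r^8}: (1)*(-1), {r^5, r^7}: (1)*(-1), {s, sr^2, ...}: (1)*(0), {sr, sr^3, ...}: (1)*(0)
so (chi_1 * chi_8) takes values
  {e} -> 2, {r^6} -> 2, {r^1, r^11} -> -1, {r^2, r^10} -> -1, {r^3, r^9} -> 2, {r^4, r^8} -> -1, {r^5, r^7} -> -1, {s, sr^2, ...} -> 0, {sr, sr^3, ...} -> 0.
Now take the inner product of this character with each irreducible chi from the table, <chi_1*chi_8, chi> = (1/24) sum_C |C| (chi_1*chi_8)(C) conj(chi(C)):
  <chi_1*chi_8, chi_1> = (1/24)[1*(2)*conj(1) + 1*(2)*conj(1) + 2*(-1)*conj(1) + 2*(-1)*conj(1) + 2*(2)*conj(1) + 2*(-1)*conj(1) + 2*(-1)*conj(1) + 6*(0)*conj(1) + 6*(0)*conj(1)]
      = (1/24)[(2) + (2) + (-2) + (-2) + (4) + (-2) + (-2) + (0) + (0)] = 0/24 = 0
  <chi_1*chi_8, chi_2> = (1/24)[1*(2)*conj(1) + 1*(2)*conj(1) + 2*(-1)*conj(1) + 2*(-1)*conj(1) + 2*(2)*conj(1) + 2*(-1)*conj(1) + 2*(-1)*conj(1) + 6*(0)*conj(-1) + 6*(0)*conj(-1)]
      = (1/24)[(2) + (2) + (-2) + (-2) + (4) + (-2) + (-2) + (0) + (0)] = 0/24 = 0
  <chi_1*chi_8, chi_3> = (1/24)[1*(2)*conj(1) + 1*(2)*conj(1) + 2*(-1)*conj(-1) + 2*(-1)*conj(1) + 2*(2)*conj(-1) + 2*(-1)*conj(1) + 2*(-1)*conj(-1) + 6*(0)*conj(1) + 6*(0)*conj(-1)]
      = (1/24)[(2) + (2) + (2) + (-2) + (-4) + (-2) + (2) + (0) + (0)] = 0/24 = 0
  <chi_1*chi_8, chi_4> = (1/24)[1*(2)*conj(1) + 1*(2)*conj(1) + 2*(-1)*conj(-1) + 2*(-1)*conj(1) + 2*(2)*conj(-1) + 2*(-1)*conj(1) + 2*(-1)*conj(-1) + 6*(0)*conj(-1) + 6*(0)*conj(1)]
      = (1/24)[(2) + (2) + (2) + (-2) + (-4) + (-2) + (2) + (0) + (0)] = 0/24 = 0
  <chi_1*chi_8, chi_5> = (1/24)[1*(2)*conj(2) + 1*(2)*conj(-2) + 2*(-1)*conj(sqrt(3)) + 2*(-1)*conj(1) + 2*(2)*conj(0) + 2*(-1)*conj(-1) + 2*(-1)*conj(-sqrt(3)) + 6*(0)*conj(0) + 6*(0)*conj(0)]
      = (1/24)[(4) + (-4) + (-2*sqrt(3)) + (-2) + (0) + (2) + (2*sqrt(3)) + (0) + (0)] = 0/24 = 0
  <chi_1*chi_8, chi_6> = (1/24)[1*(2)*conj(2) + 1*(2)*conj(2) + 2*(-1)*conj(1) + 2*(-1)*conj(-1) + 2*(2)*conj(-2) + 2*(-1)*conj(-1) + 2*(-1)*conj(1) + 6*(0)*conj(0) + 6*(0)*conj(0)]
      = (1/24)[(4) + (4) + (-2) + (2) + (-8) + (2) + (-2) + (0) + (0)] = 0/24 = 0
  <chi_1*chi_8, chi_7> = (1/24)[1*(2)*conj(2) + 1*(2)*conj(-2) + 2*(-1)*conj(0) + 2*(-1)*conj(-2) + 2*(2)*conj(0) + 2*(-1)*conj(2) + 2*(-1)*conj(0) + 6*(0)*conj(0) + 6*(0)*conj(0)]
      = (1/24)[(4) + (-4) + (0) + (4) + (0) + (-4) + (0) + (0) + (0)] = 0/24 = 0
  <chi_1*chi_8, chi_8> = (1/24)[1*(2)*conj(2) + 1*(2)*conj(2) + 2*(-1)*conj(-1) + 2*(-1)*conj(-1) + 2*(2)*conj(2) + 2*(-1)*conj(-1) + 2*(-1)*conj(-1) + 6*(0)*conj(0) + 6*(0)*conj(0)]
      = (1/24)[(4) + (4) + (2) + (2) + (8) + (2) + (2) + (0) + (0)] = 24/24 = 1
  <chi_1*chi_8, chi_9> = (1/24)[1*(2)*conj(2) + 1*(2)*conj(-2) + 2*(-1)*conj(-sqrt(3)) + 2*(-1)*conj(1) + 2*(2)*conj(0) + 2*(-1)*conj(-1) + 2*(-1)*conj(sqrt(3)) + 6*(0)*conj(0) + 6*(0)*conj(0)]
      = (1/24)[(4) + (-4) + (2*sqrt(3)) + (-2) + (0) + (2) + (-2*sqrt(3)) + (0) + (0)] = 0/24 = 0
Hence the multiplicities are chi_8: 1. Dimension check: dim(chi_1)*dim(chi_8) = 1*2 = 2 and sum (mult * dim) = 1*2 = 2.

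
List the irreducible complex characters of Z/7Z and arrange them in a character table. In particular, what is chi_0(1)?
Character table of Z/7Z (irreps indexed chi_0,...,chi_6 with chi_k(m) = zeta_7^(k*m), zeta_7 = exp(2*pi*i/7)):
  irrep \ class  {0} (size 1)  {1} (size 1)    {2} (size 1)    {3} (size 1)    {4} (size 1)    {5} (size 1)    {6} (size 1)  
  chi_0          1             1               1               1               1               1               1             
  chi_1          1             exp(2*I*pi/7)   exp(4*I*pi/7)   exp(6*I*pi/7)   exp(-6*I*pi/7)  exp(-4*I*pi/7)  exp(-2*I*pi/7)
  chi_2          1             exp(4*I*pi/7)   exp(-6*I*pi/7)  exp(-2*I*pi/7)  exp(2*I*pi/7)   exp(6*I*pi/7)   exp(-4*I*pi/7)
  chi_3          1             exp(6*I*pi/7)   exp(-2*I*pi/7)  exp(4*I*pi/7)   exp(-4*I*pi/7)  exp(2*I*pi/7)   exp(-6*I*pi/7)
  chi_4          1             exp(-6*I*pi/7)  exp(2*I*pi/7)   exp(-4*I*pi/7)  exp(4*I*pi/7)   exp(-2*I*pi/7)  exp(6*I*pi/7) 
  chi_5          1             exp(-4*I*pi/7)  exp(6*I*pi/7)   exp(2*I*pi/7)   exp(-2*I*pi/7)  exp(-6*I*pi/7)  exp(4*I*pi/7) 
  chi_6          1             exp(-2*I*pi/7)  exp(-4*I*pi/7)  exp(-6*I*pi/7)  exp(6*I*pi/7)   exp(4*I*pi/7)   exp(2*I*pi/7) 

Spot check: chi_0(1) = zeta_7^(0*1) = zeta_7^0 = 1.

Z/7Z is abelian, so all 7 irreducible complex representations are 1-dimensional. They are given by chi_k(m) = zeta_7^(k*m) for k = 0,...,6. Row orthogonality: sum_m chi_k(m) conj(chi_l(m)) = 7 * [k = l].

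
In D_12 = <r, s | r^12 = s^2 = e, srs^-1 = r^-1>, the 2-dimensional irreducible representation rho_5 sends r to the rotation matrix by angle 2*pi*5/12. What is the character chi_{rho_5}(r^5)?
chi_{rho_5}(r^5) = 2*cos(2*pi*5*5/12) = sqrt(3)

Derivation: rho_5(r^5) is rotation by angle 2*pi*5*5/12, whose trace is 2*cos(2*pi*5*5/12) = sqrt(3).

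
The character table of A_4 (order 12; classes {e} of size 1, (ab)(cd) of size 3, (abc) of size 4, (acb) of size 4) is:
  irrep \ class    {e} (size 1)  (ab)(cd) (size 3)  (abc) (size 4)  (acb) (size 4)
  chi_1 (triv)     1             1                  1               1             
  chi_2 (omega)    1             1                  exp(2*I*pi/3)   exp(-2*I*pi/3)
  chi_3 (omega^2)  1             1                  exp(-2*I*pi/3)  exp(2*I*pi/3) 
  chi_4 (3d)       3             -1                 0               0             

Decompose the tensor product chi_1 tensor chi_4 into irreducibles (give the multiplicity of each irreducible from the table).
chi_1 tensor chi_4 = chi_4 (all other irreducibles have multiplicity 0).

Details: The character of a tensor product is the pointwise product (chi_1 * chi_4)(C) = chi_1(C) * chi_4(C):
  {e}: (1)*(3), (ab)(cd): (1)*(-1), (abc): (1)*(0), (acb): (1)*(0)
so (chi_1 * chi_4) takes values
  {e} -> 3, (ab)(cd) -> -1, (abc) -> 0, (acb) -> 0.
Now take the inner product of this character with each irreducible chi from the table, <chi_1*chi_4, chi> = (1/12) sum_C |C| (chi_1*chi_4)(C) conj(chi(C)):
  <chi_1*chi_4, chi_1> = (1/12)[1*(3)*conj(1) + 3*(-1)*conj(1) + 4*(0)*conj(1) + 4*(0)*conj(1)]
      = (1/12)[(3) + (-3) + (0) + (0)] = 0/12 = 0
  <chi_1*chi_4, chi_2> = (1/12)[1*(3)*conj(1) + 3*(-1)*conj(1) + 4*(0)*conj(exp(2*I*pi/3)) + 4*(0)*conj(exp(-2*I*pi/3))]
      = (1/12)[(3) + (-3) + (0) + (0)] = 0/12 = 0
  <chi_1*chi_4, chi_3> = (1/12)[1*(3)*conj(1) + 3*(-1)*conj(1) + 4*(0)*conj(exp(-2*I*pi/3)) + 4*(0)*conj(exp(2*I*pi/3))]
      = (1/12)[(3) + (-3) + (0) + (0)] = 0/12 = 0
  <chi_1*chi_4, chi_4> = (1/12)[1*(3)*conj(3) + 3*(-1)*conj(-1) + 4*(0)*conj(0) + 4*(0)*conj(0)]
      = (1/12)[(9) + (3) + (0) + (0)] = 12/12 = 1
(Exp terms are combined using exp(i*s)*conj(exp(i*t)) = exp(i*(s-t)), and sums of them are collapsed using the identity that for every m > 1 the m distinct m-th roots of unity sum to 0, e.g. 1 + exp(2*I*pi/3) + exp(-2*I*pi/3) = 0.)
Hence the multiplicities are chi_4: 1. Dimension check: dim(chi_1)*dim(chi_4) = 1*3 = 3 and sum (mult * dim) = 1*3 = 3.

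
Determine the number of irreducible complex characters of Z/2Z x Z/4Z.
8

Details: The number of irreducible complex representations of a finite group equals its number of conjugacy classes. Z/2Z x Z/4Z is abelian of order 8, so every element is its own conjugacy class: 8 classes, so Z/2Z x Z/4Z (order 8) has exactly 8 irreducible complex representations.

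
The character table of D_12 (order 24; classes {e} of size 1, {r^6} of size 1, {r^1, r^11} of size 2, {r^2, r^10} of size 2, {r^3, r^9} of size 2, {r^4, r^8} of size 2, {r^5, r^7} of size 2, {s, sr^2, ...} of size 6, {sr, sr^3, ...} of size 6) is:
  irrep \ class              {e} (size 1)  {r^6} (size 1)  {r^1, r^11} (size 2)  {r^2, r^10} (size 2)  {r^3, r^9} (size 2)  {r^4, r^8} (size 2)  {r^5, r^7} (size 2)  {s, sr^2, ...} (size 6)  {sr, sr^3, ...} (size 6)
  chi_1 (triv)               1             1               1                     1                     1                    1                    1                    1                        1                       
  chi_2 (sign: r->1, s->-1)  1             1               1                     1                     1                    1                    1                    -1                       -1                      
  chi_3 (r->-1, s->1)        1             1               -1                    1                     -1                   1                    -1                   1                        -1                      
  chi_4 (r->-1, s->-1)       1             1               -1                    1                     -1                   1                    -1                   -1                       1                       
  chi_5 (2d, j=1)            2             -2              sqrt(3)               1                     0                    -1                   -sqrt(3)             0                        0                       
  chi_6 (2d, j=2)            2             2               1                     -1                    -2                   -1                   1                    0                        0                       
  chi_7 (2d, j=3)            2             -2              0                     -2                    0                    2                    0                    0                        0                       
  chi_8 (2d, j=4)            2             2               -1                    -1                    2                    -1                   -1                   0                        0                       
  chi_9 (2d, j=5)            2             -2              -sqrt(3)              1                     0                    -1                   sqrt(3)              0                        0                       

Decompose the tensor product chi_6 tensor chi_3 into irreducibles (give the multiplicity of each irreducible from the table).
chi_6 tensor chi_3 = chi_8 (all other irreducibles have multiplicity 0).

Justification: The character of a tensor product is the pointwise product (chi_6 * chi_3)(C) = chi_6(C) * chi_3(C):
  {e}: (2)*(1), {r^6}: (2)*(1), {r^1, r^11}: (1)*(-1), {r^2, r^10}: (-1)*(1), {r^3, r^9}: (-2)*(-1), {r^4, r^8}: (-1)*(1), {r^5, r^7}: (1)*(-1), {s, sr^2, ...}: (0)*(1), {sr, sr^3, ...}: (0)*(-1)
so (chi_6 * chi_3) takes values
  {e} -> 2, {r^6} -> 2, {r^1, r^11} -> -1, {r^2, r^10} -> -1, {r^3, r^9} -> 2, {r^4, r^8} -> -1, {r^5, r^7} -> -1, {s, sr^2, ...} -> 0, {sr, sr^3, ...} -> 0.
Now take the inner product of this character with each irreducible chi from the table, <chi_6*chi_3, chi> = (1/24) sum_C |C| (chi_6*chi_3)(C) conj(chi(C)):
  <chi_6*chi_3, chi_1> = (1/24)[1*(2)*conj(1) + 1*(2)*conj(1) + 2*(-1)*conj(1) + 2*(-1)*conj(1) + 2*(2)*conj(1) + 2*(-1)*conj(1) + 2*(-1)*conj(1) + 6*(0)*conj(1) + 6*(0)*conj(1)]
      = (1/24)[(2) + (2) + (-2) + (-2) + (4) + (-2) + (-2) + (0) + (0)] = 0/24 = 0
  <chi_6*chi_3, chi_2> = (1/24)[1*(2)*conj(1) + 1*(2)*conj(1) + 2*(-1)*conj(1) + 2*(-1)*conj(1) + 2*(2)*conj(1) + 2*(-1)*conj(1) + 2*(-1)*conj(1) + 6*(0)*conj(-1) + 6*(0)*conj(-1)]
      = (1/24)[(2) + (2) + (-2) + (-2) + (4) + (-2) + (-2) + (0) + (0)] = 0/24 = 0
  <chi_6*chi_3, chi_3> = (1/24)[1*(2)*conj(1) + 1*(2)*conj(1) + 2*(-1)*conj(-1) + 2*(-1)*conj(1) + 2*(2)*conj(-1) + 2*(-1)*conj(1) + 2*(-1)*conj(-1) + 6*(0)*conj(1) + 6*(0)*conj(-1)]
      = (1/24)[(2) + (2) + (2) + (-2) + (-4) + (-2) + (2) + (0) + (0)] = 0/24 = 0
  <chi_6*chi_3, chi_4> = (1/24)[1*(2)*conj(1) + 1*(2)*conj(1) + 2*(-1)*conj(-1) + 2*(-1)*conj(1) + 2*(2)*conj(-1) + 2*(-1)*conj(1) + 2*(-1)*conj(-1) + 6*(0)*conj(-1) + 6*(0)*conj(1)]
      = (1/24)[(2) + (2) + (2) + (-2) + (-4) + (-2) + (2) + (0) + (0)] = 0/24 = 0
  <chi_6*chi_3, chi_5> = (1/24)[1*(2)*conj(2) + 1*(2)*conj(-2) + 2*(-1)*conj(sqrt(3)) + 2*(-1)*conj(1) + 2*(2)*conj(0) + 2*(-1)*conj(-1) + 2*(-1)*conj(-sqrt(3)) + 6*(0)*conj(0) + 6*(0)*conj(0)]
      = (1/24)[(4) + (-4) + (-2*sqrt(3)) + (-2) + (0) + (2) + (2*sqrt(3)) + (0) + (0)] = 0/24 = 0
  <chi_6*chi_3, chi_6> = (1/24)[1*(2)*conj(2) + 1*(2)*conj(2) + 2*(-1)*conj(1) + 2*(-1)*conj(-1) + 2*(2)*conj(-2) + 2*(-1)*conj(-1) + 2*(-1)*conj(1) + 6*(0)*conj(0) + 6*(0)*conj(0)]
      = (1/24)[(4) + (4) + (-2) + (2) + (-8) + (2) + (-2) + (0) + (0)] = 0/24 = 0
  <chi_6*chi_3, chi_7> = (1/24)[1*(2)*conj(2) + 1*(2)*conj(-2) + 2*(-1)*conj(0) + 2*(-1)*conj(-2) + 2*(2)*conj(0) + 2*(-1)*conj(2) + 2*(-1)*conj(0) + 6*(0)*conj(0) + 6*(0)*conj(0)]
      = (1/24)[(4) + (-4) + (0) + (4) + (0) + (-4) + (0) + (0) + (0)] = 0/24 = 0
  <chi_6*chi_3, chi_8> = (1/24)[1*(2)*conj(2) + 1*(2)*conj(2) + 2*(-1)*conj(-1) + 2*(-1)*conj(-1) + 2*(2)*conj(2) + 2*(-1)*conj(-1) + 2*(-1)*conj(-1) + 6*(0)*conj(0) + 6*(0)*conj(0)]
      = (1/24)[(4) + (4) + (2) + (2) + (8) + (2) + (2) + (0) + (0)] = 24/24 = 1
  <chi_6*chi_3, chi_9> = (1/24)[1*(2)*conj(2) + 1*(2)*conj(-2) + 2*(-1)*conj(-sqrt(3)) + 2*(-1)*conj(1) + 2*(2)*conj(0) + 2*(-1)*conj(-1) + 2*(-1)*conj(sqrt(3)) + 6*(0)*conj(0) + 6*(0)*conj(0)]
      = (1/24)[(4) + (-4) + (2*sqrt(3)) + (-2) + (0) + (2) + (-2*sqrt(3)) + (0) + (0)] = 0/24 = 0
Hence the multiplicities are chi_8: 1. Dimension check: dim(chi_6)*dim(chi_3) = 2*1 = 2 and sum (mult * dim) = 1*2 = 2.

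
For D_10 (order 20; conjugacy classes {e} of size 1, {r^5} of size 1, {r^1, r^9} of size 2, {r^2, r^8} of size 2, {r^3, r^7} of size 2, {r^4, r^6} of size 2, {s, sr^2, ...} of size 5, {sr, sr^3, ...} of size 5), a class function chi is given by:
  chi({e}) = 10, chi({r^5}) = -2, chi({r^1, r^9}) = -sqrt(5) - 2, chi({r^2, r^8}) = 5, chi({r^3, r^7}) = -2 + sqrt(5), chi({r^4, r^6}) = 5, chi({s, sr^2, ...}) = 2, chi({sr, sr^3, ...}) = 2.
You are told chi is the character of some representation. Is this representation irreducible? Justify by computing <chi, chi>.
Not irreducible (reducible): <chi, chi> = 14 > 1.

Reasoning: <chi, chi> = (1/|G|) sum_C |C| * |chi(C)|^2 = (1/20)[1*|10|^2 + 1*|-2|^2 + 2*|-sqrt(5) - 2|^2 + 2*|5|^2 + 2*|-2 + sqrt(5)|^2 + 2*|5|^2 + 5*|2|^2 + 5*|2|^2]
  = (1/20)[(100) + (4) + (8*sqrt(5) + 18) + (50) + (18 - 8*sqrt(5)) + (50) + (20) + (20)] = 280/20 = 14.
A character is irreducible iff <chi, chi> = 1, so this representation is reducible.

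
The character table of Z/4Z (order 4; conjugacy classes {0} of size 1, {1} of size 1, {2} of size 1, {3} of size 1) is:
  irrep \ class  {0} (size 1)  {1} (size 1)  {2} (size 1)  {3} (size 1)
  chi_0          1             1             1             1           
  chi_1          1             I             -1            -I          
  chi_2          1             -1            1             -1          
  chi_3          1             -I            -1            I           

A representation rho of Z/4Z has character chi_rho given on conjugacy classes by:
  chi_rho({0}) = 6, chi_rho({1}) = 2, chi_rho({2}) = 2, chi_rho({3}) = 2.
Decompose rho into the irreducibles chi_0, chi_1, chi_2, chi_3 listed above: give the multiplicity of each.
Multiplicities: chi_0: 3, chi_1: 1, chi_2: 1, chi_3: 1.

Solution. Use <chi_rho, chi> = (1/|G|) sum_C |C| * chi_rho(C) * conj(chi(C)) with |G| = 4 for each irreducible chi in the table:
  <chi_rho, chi_0> = (1/4)[1*(6)*conj(1) + 1*(2)*conj(1) + 1*(2)*conj(1) + 1*(2)*conj(1)]
      = (1/4)[(6) + (2) + (2) + (2)] = 12/4 = 3
  <chi_rho, chi_1> = (1/4)[1*(6)*conj(1) + 1*(2)*conj(I) + 1*(2)*conj(-1) + 1*(2)*conj(-I)]
      = (1/4)[(6) + (-2*I) + (-2) + (2*I)] = 4/4 = 1
  <chi_rho, chi_2> = (1/4)[1*(6)*conj(1) + 1*(2)*conj(-1) + 1*(2)*conj(1) + 1*(2)*conj(-1)]
      = (1/4)[(6) + (-2) + (2) + (-2)] = 4/4 = 1
  <chi_rho, chi_3> = (1/4)[1*(6)*conj(1) + 1*(2)*conj(-I) + 1*(2)*conj(-1) + 1*(2)*conj(I)]
      = (1/4)[(6) + (2*I) + (-2) + (-2*I)] = 4/4 = 1
(Exp terms are combined using exp(i*s)*conj(exp(i*t)) = exp(i*(s-t)), and sums of them are collapsed using the identity that for every m > 1 the m distinct m-th roots of unity sum to 0, e.g. 1 + exp(2*I*pi/3) + exp(-2*I*pi/3) = 0.)
Dimension check: dim(rho) = sum (mult * dim) = 3*1 + 1*1 + 1*1 + 1*1 = 6 = chi_rho(e) = 6.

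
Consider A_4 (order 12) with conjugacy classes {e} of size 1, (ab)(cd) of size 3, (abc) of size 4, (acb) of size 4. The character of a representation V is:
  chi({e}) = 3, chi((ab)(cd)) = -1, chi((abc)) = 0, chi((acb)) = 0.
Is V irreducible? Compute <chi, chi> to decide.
Irreducible: <chi, chi> = 1.

Justification: <chi, chi> = (1/|G|) sum_C |C| * |chi(C)|^2 = (1/12)[1*|3|^2 + 3*|-1|^2 + 4*|0|^2 + 4*|0|^2]
  = (1/12)[(9) + (3) + (0) + (0)] = 12/12 = 1.
(Exp terms are combined using exp(i*s)*conj(exp(i*t)) = exp(i*(s-t)), and sums of them are collapsed using the identity that for every m > 1 the m distinct m-th roots of unity sum to 0, e.g. 1 + exp(2*I*pi/3) + exp(-2*I*pi/3) = 0.)
A character is irreducible iff <chi, chi> = 1, so this representation is irreducible.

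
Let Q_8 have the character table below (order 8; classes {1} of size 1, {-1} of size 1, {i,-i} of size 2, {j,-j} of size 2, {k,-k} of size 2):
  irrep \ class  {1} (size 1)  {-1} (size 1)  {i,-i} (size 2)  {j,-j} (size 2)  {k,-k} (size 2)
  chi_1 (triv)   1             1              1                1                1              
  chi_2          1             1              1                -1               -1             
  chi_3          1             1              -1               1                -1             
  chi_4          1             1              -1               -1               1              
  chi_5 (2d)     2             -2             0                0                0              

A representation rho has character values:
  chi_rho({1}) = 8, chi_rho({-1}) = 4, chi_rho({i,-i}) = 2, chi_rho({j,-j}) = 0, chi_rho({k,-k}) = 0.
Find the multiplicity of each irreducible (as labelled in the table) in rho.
Multiplicities: chi_1: 2, chi_2: 2, chi_3: 1, chi_4: 1, chi_5: 1.

Solution. Use <chi_rho, chi> = (1/|G|) sum_C |C| * chi_rho(C) * conj(chi(C)) with |G| = 8 for each irreducible chi in the table:
  <chi_rho, chi_1> = (1/8)[1*(8)*conj(1) + 1*(4)*conj(1) + 2*(2)*conj(1) + 2*(0)*conj(1) + 2*(0)*conj(1)]
      = (1/8)[(8) + (4) + (4) + (0) + (0)] = 16/8 = 2
  <chi_rho, chi_2> = (1/8)[1*(8)*conj(1) + 1*(4)*conj(1) + 2*(2)*conj(1) + 2*(0)*conj(-1) + 2*(0)*conj(-1)]
      = (1/8)[(8) + (4) + (4) + (0) + (0)] = 16/8 = 2
  <chi_rho, chi_3> = (1/8)[1*(8)*conj(1) + 1*(4)*conj(1) + 2*(2)*conj(-1) + 2*(0)*conj(1) + 2*(0)*conj(-1)]
      = (1/8)[(8) + (4) + (-4) + (0) + (0)] = 8/8 = 1
  <chi_rho, chi_4> = (1/8)[1*(8)*conj(1) + 1*(4)*conj(1) + 2*(2)*conj(-1) + 2*(0)*conj(-1) + 2*(0)*conj(1)]
      = (1/8)[(8) + (4) + (-4) + (0) + (0)] = 8/8 = 1
  <chi_rho, chi_5> = (1/8)[1*(8)*conj(2) + 1*(4)*conj(-2) + 2*(2)*conj(0) + 2*(0)*conj(0) + 2*(0)*conj(0)]
      = (1/8)[(16) + (-8) + (0) + (0) + (0)] = 8/8 = 1
Dimension check: dim(rho) = sum (mult * dim) = 2*1 + 2*1 + 1*1 + 1*1 + 1*2 = 8 = chi_rho(e) = 8.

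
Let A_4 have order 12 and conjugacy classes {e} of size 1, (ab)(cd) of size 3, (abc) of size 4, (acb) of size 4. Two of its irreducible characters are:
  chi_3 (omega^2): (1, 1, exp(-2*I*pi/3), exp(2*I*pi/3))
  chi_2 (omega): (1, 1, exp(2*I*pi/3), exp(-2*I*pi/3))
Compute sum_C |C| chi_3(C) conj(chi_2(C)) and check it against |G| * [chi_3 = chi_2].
Sum = 0; so <chi_3, chi_2> = 0 (distinct irreducibles are orthogonal).

Argument: Compute term by term over conjugacy classes (|C| * chi_3(C) * conj(chi_2(C))):
  1*(1)*conj(1) + 3*(1)*conj(1) + 4*(exp(-2*I*pi/3))*conj(exp(2*I*pi/3)) + 4*(exp(2*I*pi/3))*conj(exp(-2*I*pi/3))
  = (1) + (3) + (4*exp(2*I*pi/3)) + (4*exp(-2*I*pi/3))
  = 0.
(Exp terms are combined using exp(i*s)*conj(exp(i*t)) = exp(i*(s-t)), and sums of them are collapsed using the identity that for every m > 1 the m distinct m-th roots of unity sum to 0, e.g. 1 + exp(2*I*pi/3) + exp(-2*I*pi/3) = 0.)
Dividing by |G| = 12 gives 0/12 = 0, matching the row-orthogonality relation <chi_3, chi_2> = [chi_3 = chi_2].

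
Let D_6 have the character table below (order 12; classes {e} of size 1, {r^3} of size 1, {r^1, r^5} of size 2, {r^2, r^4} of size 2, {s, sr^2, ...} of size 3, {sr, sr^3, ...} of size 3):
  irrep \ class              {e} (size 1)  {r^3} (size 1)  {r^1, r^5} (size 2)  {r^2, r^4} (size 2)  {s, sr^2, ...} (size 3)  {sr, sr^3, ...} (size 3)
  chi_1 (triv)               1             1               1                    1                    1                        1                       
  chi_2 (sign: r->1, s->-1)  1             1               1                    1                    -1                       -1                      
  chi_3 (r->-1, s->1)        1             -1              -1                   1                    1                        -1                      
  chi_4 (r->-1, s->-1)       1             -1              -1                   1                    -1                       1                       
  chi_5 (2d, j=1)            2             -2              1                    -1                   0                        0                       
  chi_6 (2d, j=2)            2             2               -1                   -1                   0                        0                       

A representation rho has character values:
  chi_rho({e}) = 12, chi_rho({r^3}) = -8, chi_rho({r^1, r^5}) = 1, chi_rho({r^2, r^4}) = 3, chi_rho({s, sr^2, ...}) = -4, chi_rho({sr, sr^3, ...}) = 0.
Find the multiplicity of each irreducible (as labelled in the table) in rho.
Multiplicities: chi_1: 0, chi_2: 2, chi_3: 1, chi_4: 3, chi_5: 3, chi_6: 0.

Details: Use <chi_rho, chi> = (1/|G|) sum_C |C| * chi_rho(C) * conj(chi(C)) with |G| = 12 for each irreducible chi in the table:
  <chi_rho, chi_1> = (1/12)[1*(12)*conj(1) + 1*(-8)*conj(1) + 2*(1)*conj(1) + 2*(3)*conj(1) + 3*(-4)*conj(1) + 3*(0)*conj(1)]
      = (1/12)[(12) + (-8) + (2) + (6) + (-12) + (0)] = 0/12 = 0
  <chi_rho, chi_2> = (1/12)[1*(12)*conj(1) + 1*(-8)*conj(1) + 2*(1)*conj(1) + 2*(3)*conj(1) + 3*(-4)*conj(-1) + 3*(0)*conj(-1)]
      = (1/12)[(12) + (-8) + (2) + (6) + (12) + (0)] = 24/12 = 2
  <chi_rho, chi_3> = (1/12)[1*(12)*conj(1) + 1*(-8)*conj(-1) + 2*(1)*conj(-1) + 2*(3)*conj(1) + 3*(-4)*conj(1) + 3*(0)*conj(-1)]
      = (1/12)[(12) + (8) + (-2) + (6) + (-12) + (0)] = 12/12 = 1
  <chi_rho, chi_4> = (1/12)[1*(12)*conj(1) + 1*(-8)*conj(-1) + 2*(1)*conj(-1) + 2*(3)*conj(1) + 3*(-4)*conj(-1) + 3*(0)*conj(1)]
      = (1/12)[(12) + (8) + (-2) + (6) + (12) + (0)] = 36/12 = 3
  <chi_rho, chi_5> = (1/12)[1*(12)*conj(2) + 1*(-8)*conj(-2) + 2*(1)*conj(1) + 2*(3)*conj(-1) + 3*(-4)*conj(0) + 3*(0)*conj(0)]
      = (1/12)[(24) + (16) + (2) + (-6) + (0) + (0)] = 36/12 = 3
  <chi_rho, chi_6> = (1/12)[1*(12)*conj(2) + 1*(-8)*conj(2) + 2*(1)*conj(-1) + 2*(3)*conj(-1) + 3*(-4)*conj(0) + 3*(0)*conj(0)]
      = (1/12)[(24) + (-16) + (-2) + (-6) + (0) + (0)] = 0/12 = 0
Dimension check: dim(rho) = sum (mult * dim) = 0*1 + 2*1 + 1*1 + 3*1 + 3*2 + 0*2 = 12 = chi_rho(e) = 12.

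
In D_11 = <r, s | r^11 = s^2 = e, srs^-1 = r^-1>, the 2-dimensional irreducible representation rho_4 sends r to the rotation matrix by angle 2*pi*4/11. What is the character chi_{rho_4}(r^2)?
chi_{rho_4}(r^2) = 2*cos(2*pi*4*2/11) = -2*cos(5*pi/11)

Why: rho_4(r^2) is rotation by angle 2*pi*4*2/11, whose trace is 2*cos(2*pi*4*2/11) = -2*cos(5*pi/11).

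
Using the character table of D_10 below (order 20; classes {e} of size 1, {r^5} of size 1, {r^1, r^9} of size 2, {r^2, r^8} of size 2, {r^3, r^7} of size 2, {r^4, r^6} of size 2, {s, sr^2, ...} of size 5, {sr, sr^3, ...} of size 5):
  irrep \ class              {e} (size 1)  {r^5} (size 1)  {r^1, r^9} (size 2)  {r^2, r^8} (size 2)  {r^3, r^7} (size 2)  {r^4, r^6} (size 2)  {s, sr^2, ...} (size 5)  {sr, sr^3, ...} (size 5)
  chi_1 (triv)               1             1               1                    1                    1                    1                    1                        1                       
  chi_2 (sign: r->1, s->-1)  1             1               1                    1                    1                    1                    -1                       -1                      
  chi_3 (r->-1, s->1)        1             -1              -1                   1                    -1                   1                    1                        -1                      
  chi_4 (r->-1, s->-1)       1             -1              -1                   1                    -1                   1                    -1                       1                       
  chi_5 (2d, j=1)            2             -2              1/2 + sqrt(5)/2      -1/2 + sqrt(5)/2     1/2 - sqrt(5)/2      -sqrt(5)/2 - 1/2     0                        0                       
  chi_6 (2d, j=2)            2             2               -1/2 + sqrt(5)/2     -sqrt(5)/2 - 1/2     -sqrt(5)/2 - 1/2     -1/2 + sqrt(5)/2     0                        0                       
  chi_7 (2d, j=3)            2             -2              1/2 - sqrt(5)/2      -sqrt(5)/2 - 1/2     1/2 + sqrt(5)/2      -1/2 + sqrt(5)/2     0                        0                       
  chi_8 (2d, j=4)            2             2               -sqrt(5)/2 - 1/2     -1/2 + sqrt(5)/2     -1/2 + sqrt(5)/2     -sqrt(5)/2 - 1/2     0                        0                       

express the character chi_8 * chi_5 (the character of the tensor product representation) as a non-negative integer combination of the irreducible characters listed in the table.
chi_8 tensor chi_5 = chi_3 + chi_4 + chi_7 (all other irreducibles have multiplicity 0).

Explanation: The character of a tensor product is the pointwise product (chi_8 * chi_5)(C) = chi_8(C) * chi_5(C):
  {e}: (2)*(2), {r^5}: (2)*(-2), {r^1, r^9}: (-sqrt(5)/2 - 1/2)*(1/2 + sqrt(5)/2), {r^2, r^8}: (-1/2 + sqrt(5)/2)*(-1/2 + sqrt(5)/2), {r^3, r^7}: (-1/2 + sqrt(5)/2)*(1/2 - sqrt(5)/2), {r^4, r^6}: (-sqrt(5)/2 - 1/2)*(-sqrt(5)/2 - 1/2), {s, sr^2, ...}: (0)*(0), {sr, sr^3, ...}: (0)*(0)
so (chi_8 * chi_5) takes values
  {e} -> 4, {r^5} -> -4, {r^1, r^9} -> -3/2 - sqrt(5)/2, {r^2, r^8} -> 3/2 - sqrt(5)/2, {r^3, r^7} -> -3/2 + sqrt(5)/2, {r^4, r^6} -> sqrt(5)/2 + 3/2, {s, sr^2, ...} -> 0, {sr, sr^3, ...} -> 0.
Now take the inner product of this character with each irreducible chi from the table, <chi_8*chi_5, chi> = (1/20) sum_C |C| (chi_8*chi_5)(C) conj(chi(C)):
  <chi_8*chi_5, chi_1> = (1/20)[1*(4)*conj(1) + 1*(-4)*conj(1) + 2*(-3/2 - sqrt(5)/2)*conj(1) + 2*(3/2 - sqrt(5)/2)*conj(1) + 2*(-3/2 + sqrt(5)/2)*conj(1) + 2*(sqrt(5)/2 + 3/2)*conj(1) + 5*(0)*conj(1) + 5*(0)*conj(1)]
      = (1/20)[(4) + (-4) + (-3 - sqrt(5)) + (3 - sqrt(5)) + (-3 + sqrt(5)) + (sqrt(5) + 3) + (0) + (0)] = 0/20 = 0
  <chi_8*chi_5, chi_2> = (1/20)[1*(4)*conj(1) + 1*(-4)*conj(1) + 2*(-3/2 - sqrt(5)/2)*conj(1) + 2*(3/2 - sqrt(5)/2)*conj(1) + 2*(-3/2 + sqrt(5)/2)*conj(1) + 2*(sqrt(5)/2 + 3/2)*conj(1) + 5*(0)*conj(-1) + 5*(0)*conj(-1)]
      = (1/20)[(4) + (-4) + (-3 - sqrt(5)) + (3 - sqrt(5)) + (-3 + sqrt(5)) + (sqrt(5) + 3) + (0) + (0)] = 0/20 = 0
  <chi_8*chi_5, chi_3> = (1/20)[1*(4)*conj(1) + 1*(-4)*conj(-1) + 2*(-3/2 - sqrt(5)/2)*conj(-1) + 2*(3/2 - sqrt(5)/2)*conj(1) + 2*(-3/2 + sqrt(5)/2)*conj(-1) + 2*(sqrt(5)/2 + 3/2)*conj(1) + 5*(0)*conj(1) + 5*(0)*conj(-1)]
      = (1/20)[(4) + (4) + (sqrt(5) + 3) + (3 - sqrt(5)) + (3 - sqrt(5)) + (sqrt(5) + 3) + (0) + (0)] = 20/20 = 1
  <chi_8*chi_5, chi_4> = (1/20)[1*(4)*conj(1) + 1*(-4)*conj(-1) + 2*(-3/2 - sqrt(5)/2)*conj(-1) + 2*(3/2 - sqrt(5)/2)*conj(1) + 2*(-3/2 + sqrt(5)/2)*conj(-1) + 2*(sqrt(5)/2 + 3/2)*conj(1) + 5*(0)*conj(-1) + 5*(0)*conj(1)]
      = (1/20)[(4) + (4) + (sqrt(5) + 3) + (3 - sqrt(5)) + (3 - sqrt(5)) + (sqrt(5) + 3) + (0) + (0)] = 20/20 = 1
  <chi_8*chi_5, chi_5> = (1/20)[1*(4)*conj(2) + 1*(-4)*conj(-2) + 2*(-3/2 - sqrt(5)/2)*conj(1/2 + sqrt(5)/2) + 2*(3/2 - sqrt(5)/2)*conj(-1/2 + sqrt(5)/2) + 2*(-3/2 + sqrt(5)/2)*conj(1/2 - sqrt(5)/2) + 2*(sqrt(5)/2 + 3/2)*conj(-sqrt(5)/2 - 1/2) + 5*(0)*conj(0) + 5*(0)*conj(0)]
      = (1/20)[(8) + (8) + (-2*sqrt(5) - 4) + (-4 + 2*sqrt(5)) + (-4 + 2*sqrt(5)) + (-2*sqrt(5) - 4) + (0) + (0)] = 0/20 = 0
  <chi_8*chi_5, chi_6> = (1/20)[1*(4)*conj(2) + 1*(-4)*conj(2) + 2*(-3/2 - sqrt(5)/2)*conj(-1/2 + sqrt(5)/2) + 2*(3/2 - sqrt(5)/2)*conj(-sqrt(5)/2 - 1/2) + 2*(-3/2 + sqrt(5)/2)*conj(-sqrt(5)/2 - 1/2) + 2*(sqrt(5)/2 + 3/2)*conj(-1/2 + sqrt(5)/2) + 5*(0)*conj(0) + 5*(0)*conj(0)]
      = (1/20)[(8) + (-8) + (-sqrt(5) - 1) + (1 - sqrt(5)) + (-1 + sqrt(5)) + (1 + sqrt(5)) + (0) + (0)] = 0/20 = 0
  <chi_8*chi_5, chi_7> = (1/20)[1*(4)*conj(2) + 1*(-4)*conj(-2) + 2*(-3/2 - sqrt(5)/2)*conj(1/2 - sqrt(5)/2) + 2*(3/2 - sqrt(5)/2)*conj(-sqrt(5)/2 - 1/2) + 2*(-3/2 + sqrt(5)/2)*conj(1/2 + sqrt(5)/2) + 2*(sqrt(5)/2 + 3/2)*conj(-1/2 + sqrt(5)/2) + 5*(0)*conj(0) + 5*(0)*conj(0)]
      = (1/20)[(8) + (8) + (1 + sqrt(5)) + (1 - sqrt(5)) + (1 - sqrt(5)) + (1 + sqrt(5)) + (0) + (0)] = 20/20 = 1
  <chi_8*chi_5, chi_8> = (1/20)[1*(4)*conj(2) + 1*(-4)*conj(2) + 2*(-3/2 - sqrt(5)/2)*conj(-sqrt(5)/2 - 1/2) + 2*(3/2 - sqrt(5)/2)*conj(-1/2 + sqrt(5)/2) + 2*(-3/2 + sqrt(5)/2)*conj(-1/2 + sqrt(5)/2) + 2*(sqrt(5)/2 + 3/2)*conj(-sqrt(5)/2 - 1/2) + 5*(0)*conj(0) + 5*(0)*conj(0)]
      = (1/20)[(8) + (-8) + (4 + 2*sqrt(5)) + (-4 + 2*sqrt(5)) + (4 - 2*sqrt(5)) + (-2*sqrt(5) - 4) + (0) + (0)] = 0/20 = 0
Hence the multiplicities are chi_3: 1, chi_4: 1, chi_7: 1. Dimension check: dim(chi_8)*dim(chi_5) = 2*2 = 4 and sum (mult * dim) = 1*1 + 1*1 + 1*2 = 4.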